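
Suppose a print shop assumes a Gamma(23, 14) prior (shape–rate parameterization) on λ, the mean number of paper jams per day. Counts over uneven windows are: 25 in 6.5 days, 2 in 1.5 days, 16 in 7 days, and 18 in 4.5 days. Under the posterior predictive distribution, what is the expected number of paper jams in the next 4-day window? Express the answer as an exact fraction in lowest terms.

672/67

Total count: 25 + 2 + 16 + 18 = 61.
Total exposure: 6.5 + 1.5 + 7 + 4.5 = 19.5 days.
The Gamma prior is conjugate for the Poisson rate, so λ | data ~ Gamma(23+61, 14+19.5) = Gamma(84, 67/2).
Predictive mean over a 4-day window = T·E[λ|data] = 4·84/(67/2) = 672/67.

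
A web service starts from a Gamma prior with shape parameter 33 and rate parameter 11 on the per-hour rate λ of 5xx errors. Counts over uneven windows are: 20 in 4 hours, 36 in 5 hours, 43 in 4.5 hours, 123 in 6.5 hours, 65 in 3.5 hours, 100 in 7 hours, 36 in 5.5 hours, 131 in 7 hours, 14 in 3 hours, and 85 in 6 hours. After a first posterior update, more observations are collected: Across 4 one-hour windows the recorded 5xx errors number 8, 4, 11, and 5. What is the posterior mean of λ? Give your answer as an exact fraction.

Total count: 20 + 36 + 43 + 123 + 65 + 100 + 36 + 131 + 14 + 85 = 653.
Total exposure: 4 + 5 + 4.5 + 6.5 + 3.5 + 7 + 5.5 + 7 + 3 + 6 = 52 hours.
After the first batch: Gamma(33 + 653, 11 + 52) = Gamma(686, 63).
Total count: 8 + 4 + 11 + 5 = 28.
Total exposure: 4 hours.
After the second batch: Gamma(686 + 28, 63 + 4) = Gamma(714, 67).
Posterior mean = α'/β' = 714/67.

714/67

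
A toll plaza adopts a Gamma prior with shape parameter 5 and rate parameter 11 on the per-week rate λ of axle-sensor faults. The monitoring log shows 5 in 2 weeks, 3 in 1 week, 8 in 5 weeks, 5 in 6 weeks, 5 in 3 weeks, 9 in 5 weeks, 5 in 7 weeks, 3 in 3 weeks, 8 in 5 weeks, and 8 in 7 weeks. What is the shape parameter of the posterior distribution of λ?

64

Total count: 5 + 3 + 8 + 5 + 5 + 9 + 5 + 3 + 8 + 8 = 59.
Total exposure: 2 + 1 + 5 + 6 + 3 + 5 + 7 + 3 + 5 + 7 = 44 weeks.
The Gamma prior is conjugate for the Poisson rate, so λ | data ~ Gamma(5+59, 11+44) = Gamma(64, 55).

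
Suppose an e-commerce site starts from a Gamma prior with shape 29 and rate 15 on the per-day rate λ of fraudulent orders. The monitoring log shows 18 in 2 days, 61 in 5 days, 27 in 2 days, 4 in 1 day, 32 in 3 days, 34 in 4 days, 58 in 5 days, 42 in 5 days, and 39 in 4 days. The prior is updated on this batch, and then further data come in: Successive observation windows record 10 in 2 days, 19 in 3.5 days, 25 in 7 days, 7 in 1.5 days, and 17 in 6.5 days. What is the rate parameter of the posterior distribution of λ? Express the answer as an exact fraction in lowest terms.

Total count: 18 + 61 + 27 + 4 + 32 + 34 + 58 + 42 + 39 = 315.
Total exposure: 2 + 5 + 2 + 1 + 3 + 4 + 5 + 5 + 4 = 31 days.
After the first batch: Gamma(29 + 315, 15 + 31) = Gamma(344, 46).
Total count: 10 + 19 + 25 + 7 + 17 = 78.
Total exposure: 2 + 3.5 + 7 + 1.5 + 6.5 = 20.5 days.
After the second batch: Gamma(344 + 78, 46 + 20.5) = Gamma(422, 133/2).

133/2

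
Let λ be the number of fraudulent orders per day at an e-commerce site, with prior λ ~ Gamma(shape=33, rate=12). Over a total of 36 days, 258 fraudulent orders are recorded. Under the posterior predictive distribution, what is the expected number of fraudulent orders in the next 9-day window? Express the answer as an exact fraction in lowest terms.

873/16

Total count 258 over total exposure 36 days.
Posterior: α' = 33 + 258 = 291, β' = 12 + 36 = 48.
Predictive mean over a 9-day window = T·E[λ|data] = 9·291/48 = 873/16.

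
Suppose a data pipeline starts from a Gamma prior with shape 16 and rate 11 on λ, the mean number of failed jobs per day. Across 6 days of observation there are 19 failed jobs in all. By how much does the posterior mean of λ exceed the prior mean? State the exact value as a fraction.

Total count 19 over total exposure 6 days.
Gamma(α, β) with Poisson data over total exposure Σt gives posterior Gamma(α+Σx, β+Σt) = Gamma(35, 17).
Posterior mean = 35/17 = 35/17; prior mean = 16/11 = 16/11. Difference = 35/17 − 16/11 = 113/187.

113/187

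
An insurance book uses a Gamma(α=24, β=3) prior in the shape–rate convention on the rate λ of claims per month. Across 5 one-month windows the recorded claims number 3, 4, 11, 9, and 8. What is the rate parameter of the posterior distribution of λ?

Total count: 3 + 4 + 11 + 9 + 8 = 35.
Total exposure: 5 months.
Conjugate update: add total count to the shape and total exposure to the rate, giving Gamma(59, 8).

8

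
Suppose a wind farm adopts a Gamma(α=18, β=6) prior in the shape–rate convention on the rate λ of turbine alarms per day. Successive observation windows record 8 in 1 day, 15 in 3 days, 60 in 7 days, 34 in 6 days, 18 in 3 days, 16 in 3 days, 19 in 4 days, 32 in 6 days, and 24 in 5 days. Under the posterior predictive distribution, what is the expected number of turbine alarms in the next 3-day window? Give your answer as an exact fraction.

Total count: 8 + 15 + 60 + 34 + 18 + 16 + 19 + 32 + 24 = 226.
Total exposure: 1 + 3 + 7 + 6 + 3 + 3 + 4 + 6 + 5 = 38 days.
Conjugate update: add total count to the shape and total exposure to the rate, giving Gamma(244, 44).
Predictive mean over a 3-day window = T·E[λ|data] = 3·244/44 = 183/11.

183/11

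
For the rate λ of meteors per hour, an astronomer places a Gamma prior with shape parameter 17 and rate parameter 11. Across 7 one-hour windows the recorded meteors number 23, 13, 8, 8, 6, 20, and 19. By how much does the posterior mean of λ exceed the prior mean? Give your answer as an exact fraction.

Total count: 23 + 13 + 8 + 8 + 6 + 20 + 19 = 97.
Total exposure: 7 hours.
Conjugate update: add total count to the shape and total exposure to the rate, giving Gamma(114, 18).
Posterior mean = 114/18 = 19/3; prior mean = 17/11 = 17/11. Difference = 19/3 − 17/11 = 158/33.

158/33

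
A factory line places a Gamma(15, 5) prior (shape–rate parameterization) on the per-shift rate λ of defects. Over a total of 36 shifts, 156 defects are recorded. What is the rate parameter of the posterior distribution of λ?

41

Total count 156 over total exposure 36 shifts.
The Gamma prior is conjugate for the Poisson rate, so λ | data ~ Gamma(15+156, 5+36) = Gamma(171, 41).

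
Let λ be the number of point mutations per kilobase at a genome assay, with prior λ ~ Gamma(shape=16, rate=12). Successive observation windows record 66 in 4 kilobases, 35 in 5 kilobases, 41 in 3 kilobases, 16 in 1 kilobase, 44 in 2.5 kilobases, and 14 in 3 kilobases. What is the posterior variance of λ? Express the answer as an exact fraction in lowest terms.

Total count: 66 + 35 + 41 + 16 + 44 + 14 = 216.
Total exposure: 4 + 5 + 3 + 1 + 2.5 + 3 = 18.5 kilobases.
The Gamma prior is conjugate for the Poisson rate, so λ | data ~ Gamma(16+216, 12+18.5) = Gamma(232, 61/2).
Posterior variance = α'/β'² = 232/(3721/4) = 928/3721.

928/3721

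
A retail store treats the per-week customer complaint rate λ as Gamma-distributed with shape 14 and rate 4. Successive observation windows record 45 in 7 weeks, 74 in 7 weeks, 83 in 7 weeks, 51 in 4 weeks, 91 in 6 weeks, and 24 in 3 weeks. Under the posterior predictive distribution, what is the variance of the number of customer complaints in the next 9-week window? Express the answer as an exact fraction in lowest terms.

80793/722

Total count: 45 + 74 + 83 + 51 + 91 + 24 = 368.
Total exposure: 7 + 7 + 7 + 4 + 6 + 3 = 34 weeks.
Posterior: α' = 14 + 368 = 382, β' = 4 + 34 = 38.
The posterior predictive for a window of length T is Negative Binomial with variance T·α'·(β'+T)/β'² = 9·382·47/1444 = 80793/722.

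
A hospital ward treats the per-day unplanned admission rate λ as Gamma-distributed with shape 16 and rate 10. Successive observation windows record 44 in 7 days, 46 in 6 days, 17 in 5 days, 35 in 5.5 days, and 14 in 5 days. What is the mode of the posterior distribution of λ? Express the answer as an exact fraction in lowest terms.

342/77

Total count: 44 + 46 + 17 + 35 + 14 = 156.
Total exposure: 7 + 6 + 5 + 5.5 + 5 = 28.5 days.
Posterior: α' = 16 + 156 = 172, β' = 10 + 28.5 = 77/2.
Posterior mode = (α'−1)/β' = 171/(77/2) = 342/77.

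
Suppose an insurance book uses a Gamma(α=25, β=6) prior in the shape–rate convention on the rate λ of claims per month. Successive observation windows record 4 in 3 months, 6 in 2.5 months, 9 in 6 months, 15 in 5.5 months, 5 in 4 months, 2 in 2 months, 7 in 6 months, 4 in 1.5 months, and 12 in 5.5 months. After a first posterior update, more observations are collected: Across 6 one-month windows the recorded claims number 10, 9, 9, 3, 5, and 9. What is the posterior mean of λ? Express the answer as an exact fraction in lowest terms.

Total count: 4 + 6 + 9 + 15 + 5 + 2 + 7 + 4 + 12 = 64.
Total exposure: 3 + 2.5 + 6 + 5.5 + 4 + 2 + 6 + 1.5 + 5.5 = 36 months.
After the first batch: Gamma(25 + 64, 6 + 36) = Gamma(89, 42).
Total count: 10 + 9 + 9 + 3 + 5 + 9 = 45.
Total exposure: 6 months.
After the second batch: Gamma(89 + 45, 42 + 6) = Gamma(134, 48).
Posterior mean = α'/β' = 134/48 = 67/24.

67/24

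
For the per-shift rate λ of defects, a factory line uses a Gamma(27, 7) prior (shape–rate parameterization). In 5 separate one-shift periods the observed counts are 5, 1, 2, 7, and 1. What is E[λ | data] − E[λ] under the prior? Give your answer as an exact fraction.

Total count: 5 + 1 + 2 + 7 + 1 = 16.
Total exposure: 5 shifts.
Conjugate update: add total count to the shape and total exposure to the rate, giving Gamma(43, 12).
Posterior mean = 43/12 = 43/12; prior mean = 27/7 = 27/7. Difference = 43/12 − 27/7 = -23/84.

-23/84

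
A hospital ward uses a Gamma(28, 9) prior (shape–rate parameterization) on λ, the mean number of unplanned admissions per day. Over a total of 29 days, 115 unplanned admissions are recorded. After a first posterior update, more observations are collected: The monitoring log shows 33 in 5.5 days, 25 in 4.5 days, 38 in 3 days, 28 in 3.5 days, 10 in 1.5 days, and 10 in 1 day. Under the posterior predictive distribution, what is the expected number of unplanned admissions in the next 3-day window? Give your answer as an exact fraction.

287/19

Total count 115 over total exposure 29 days.
After the first batch: Gamma(28 + 115, 9 + 29) = Gamma(143, 38).
Total count: 33 + 25 + 38 + 28 + 10 + 10 = 144.
Total exposure: 5.5 + 4.5 + 3 + 3.5 + 1.5 + 1 = 19 days.
After the second batch: Gamma(143 + 144, 38 + 19) = Gamma(287, 57).
Predictive mean over a 3-day window = T·E[λ|data] = 3·287/57 = 287/19.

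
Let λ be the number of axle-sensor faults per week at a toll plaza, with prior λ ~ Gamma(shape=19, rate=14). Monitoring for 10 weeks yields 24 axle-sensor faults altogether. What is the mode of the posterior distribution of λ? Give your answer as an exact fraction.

7/4

Total count 24 over total exposure 10 weeks.
Posterior: α' = 19 + 24 = 43, β' = 14 + 10 = 24.
Posterior mode = (α'−1)/β' = 42/24 = 7/4.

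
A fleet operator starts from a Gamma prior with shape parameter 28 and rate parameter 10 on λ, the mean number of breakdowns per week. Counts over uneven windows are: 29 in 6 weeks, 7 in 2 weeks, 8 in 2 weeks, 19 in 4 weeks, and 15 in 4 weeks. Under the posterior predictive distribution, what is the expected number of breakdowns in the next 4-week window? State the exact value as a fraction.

Total count: 29 + 7 + 8 + 19 + 15 = 78.
Total exposure: 6 + 2 + 2 + 4 + 4 = 18 weeks.
Gamma(α, β) with Poisson data over total exposure Σt gives posterior Gamma(α+Σx, β+Σt) = Gamma(106, 28).
Predictive mean over a 4-week window = T·E[λ|data] = 4·106/28 = 106/7.

106/7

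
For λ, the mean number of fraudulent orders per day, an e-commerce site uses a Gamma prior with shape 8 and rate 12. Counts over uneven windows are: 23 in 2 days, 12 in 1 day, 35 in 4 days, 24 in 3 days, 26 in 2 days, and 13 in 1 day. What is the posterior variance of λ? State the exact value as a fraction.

Total count: 23 + 12 + 35 + 24 + 26 + 13 = 133.
Total exposure: 2 + 1 + 4 + 3 + 2 + 1 = 13 days.
The Gamma prior is conjugate for the Poisson rate, so λ | data ~ Gamma(8+133, 12+13) = Gamma(141, 25).
Posterior variance = α'/β'² = 141/625.

141/625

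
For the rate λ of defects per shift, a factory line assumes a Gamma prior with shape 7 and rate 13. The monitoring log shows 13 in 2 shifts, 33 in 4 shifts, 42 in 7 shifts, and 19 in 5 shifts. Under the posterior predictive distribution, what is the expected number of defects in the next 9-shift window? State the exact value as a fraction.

Total count: 13 + 33 + 42 + 19 = 107.
Total exposure: 2 + 4 + 7 + 5 = 18 shifts.
The Gamma prior is conjugate for the Poisson rate, so λ | data ~ Gamma(7+107, 13+18) = Gamma(114, 31).
Predictive mean over a 9-shift window = T·E[λ|data] = 9·114/31 = 1026/31.

1026/31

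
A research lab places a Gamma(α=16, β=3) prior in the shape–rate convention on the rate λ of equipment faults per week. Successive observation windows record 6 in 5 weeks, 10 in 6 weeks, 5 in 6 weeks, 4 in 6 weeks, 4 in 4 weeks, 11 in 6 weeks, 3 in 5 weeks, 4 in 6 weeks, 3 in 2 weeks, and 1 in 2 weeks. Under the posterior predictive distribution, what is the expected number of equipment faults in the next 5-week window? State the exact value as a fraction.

Total count: 6 + 10 + 5 + 4 + 4 + 11 + 3 + 4 + 3 + 1 = 51.
Total exposure: 5 + 6 + 6 + 6 + 4 + 6 + 5 + 6 + 2 + 2 = 48 weeks.
By Gamma–Poisson conjugacy, the posterior is Gamma(α + Σx, β + Σt) = Gamma(16 + 51, 3 + 48) = Gamma(67, 51).
Predictive mean over a 5-week window = T·E[λ|data] = 5·67/51 = 335/51.

335/51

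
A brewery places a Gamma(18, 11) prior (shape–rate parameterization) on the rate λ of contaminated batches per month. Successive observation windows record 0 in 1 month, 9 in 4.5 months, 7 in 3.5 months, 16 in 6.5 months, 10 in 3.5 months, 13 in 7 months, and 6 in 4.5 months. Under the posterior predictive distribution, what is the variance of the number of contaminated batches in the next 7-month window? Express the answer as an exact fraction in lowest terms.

Total count: 0 + 9 + 7 + 16 + 10 + 13 + 6 = 61.
Total exposure: 1 + 4.5 + 3.5 + 6.5 + 3.5 + 7 + 4.5 = 30.5 months.
Gamma(α, β) with Poisson data over total exposure Σt gives posterior Gamma(α+Σx, β+Σt) = Gamma(79, 83/2).
The posterior predictive for a window of length T is Negative Binomial with variance T·α'·(β'+T)/β'² = 7·79·(97/2)/(6889/4) = 107282/6889.

107282/6889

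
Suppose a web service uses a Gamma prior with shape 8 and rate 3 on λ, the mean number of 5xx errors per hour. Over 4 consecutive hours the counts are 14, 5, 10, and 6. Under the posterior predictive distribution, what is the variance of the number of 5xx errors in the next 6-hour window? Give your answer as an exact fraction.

Total count: 14 + 5 + 10 + 6 = 35.
Total exposure: 4 hours.
Gamma(α, β) with Poisson data over total exposure Σt gives posterior Gamma(α+Σx, β+Σt) = Gamma(43, 7).
The posterior predictive for a window of length T is Negative Binomial with variance T·α'·(β'+T)/β'² = 6·43·13/49 = 3354/49.

3354/49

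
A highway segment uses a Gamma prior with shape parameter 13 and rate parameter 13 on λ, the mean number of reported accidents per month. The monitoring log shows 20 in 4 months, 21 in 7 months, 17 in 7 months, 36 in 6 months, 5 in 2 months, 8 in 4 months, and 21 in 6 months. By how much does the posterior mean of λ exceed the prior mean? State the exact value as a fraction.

92/49

Total count: 20 + 21 + 17 + 36 + 5 + 8 + 21 = 128.
Total exposure: 4 + 7 + 7 + 6 + 2 + 4 + 6 = 36 months.
Posterior: α' = 13 + 128 = 141, β' = 13 + 36 = 49.
Posterior mean = 141/49 = 141/49; prior mean = 13/13 = 1. Difference = 141/49 − 1 = 92/49.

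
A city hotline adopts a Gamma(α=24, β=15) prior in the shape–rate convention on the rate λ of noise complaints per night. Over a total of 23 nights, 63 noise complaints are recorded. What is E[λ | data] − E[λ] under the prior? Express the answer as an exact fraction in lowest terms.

Total count 63 over total exposure 23 nights.
Posterior: α' = 24 + 63 = 87, β' = 15 + 23 = 38.
Posterior mean = 87/38 = 87/38; prior mean = 24/15 = 8/5. Difference = 87/38 − 8/5 = 131/190.

131/190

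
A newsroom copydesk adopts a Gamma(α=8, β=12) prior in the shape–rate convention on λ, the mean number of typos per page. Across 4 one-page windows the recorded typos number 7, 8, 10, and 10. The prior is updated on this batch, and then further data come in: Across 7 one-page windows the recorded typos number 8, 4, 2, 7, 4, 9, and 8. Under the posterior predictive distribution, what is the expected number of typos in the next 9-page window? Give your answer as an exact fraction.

765/23

Total count: 7 + 8 + 10 + 10 = 35.
Total exposure: 4 pages.
After the first batch: Gamma(8 + 35, 12 + 4) = Gamma(43, 16).
Total count: 8 + 4 + 2 + 7 + 4 + 9 + 8 = 42.
Total exposure: 7 pages.
After the second batch: Gamma(43 + 42, 16 + 7) = Gamma(85, 23).
Predictive mean over a 9-page window = T·E[λ|data] = 9·85/23 = 765/23.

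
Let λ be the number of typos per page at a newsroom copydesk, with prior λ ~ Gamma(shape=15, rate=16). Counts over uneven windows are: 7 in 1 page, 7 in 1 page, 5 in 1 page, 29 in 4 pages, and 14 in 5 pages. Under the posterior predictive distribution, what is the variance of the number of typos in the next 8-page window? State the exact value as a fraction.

Total count: 7 + 7 + 5 + 29 + 14 = 62.
Total exposure: 1 + 1 + 1 + 4 + 5 = 12 pages.
The Gamma prior is conjugate for the Poisson rate, so λ | data ~ Gamma(15+62, 16+12) = Gamma(77, 28).
The posterior predictive for a window of length T is Negative Binomial with variance T·α'·(β'+T)/β'² = 8·77·36/784 = 198/7.

198/7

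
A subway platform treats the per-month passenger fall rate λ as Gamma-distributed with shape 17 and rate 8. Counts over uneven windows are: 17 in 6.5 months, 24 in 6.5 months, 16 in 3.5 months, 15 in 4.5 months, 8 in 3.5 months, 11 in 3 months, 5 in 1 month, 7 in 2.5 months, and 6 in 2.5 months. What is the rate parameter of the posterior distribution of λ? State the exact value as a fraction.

83/2

Total count: 17 + 24 + 16 + 15 + 8 + 11 + 5 + 7 + 6 = 109.
Total exposure: 6.5 + 6.5 + 3.5 + 4.5 + 3.5 + 3 + 1 + 2.5 + 2.5 = 33.5 months.
Posterior: α' = 17 + 109 = 126, β' = 8 + 33.5 = 83/2.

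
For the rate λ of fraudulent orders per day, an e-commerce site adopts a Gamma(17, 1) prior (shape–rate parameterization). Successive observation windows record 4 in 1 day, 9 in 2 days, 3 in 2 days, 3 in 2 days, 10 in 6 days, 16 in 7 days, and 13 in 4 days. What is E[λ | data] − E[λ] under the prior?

Total count: 4 + 9 + 3 + 3 + 10 + 16 + 13 = 58.
Total exposure: 1 + 2 + 2 + 2 + 6 + 7 + 4 = 24 days.
Gamma(α, β) with Poisson data over total exposure Σt gives posterior Gamma(α+Σx, β+Σt) = Gamma(75, 25).
Posterior mean = 75/25 = 3; prior mean = 17/1 = 17. Difference = 3 − 17 = -14.

-14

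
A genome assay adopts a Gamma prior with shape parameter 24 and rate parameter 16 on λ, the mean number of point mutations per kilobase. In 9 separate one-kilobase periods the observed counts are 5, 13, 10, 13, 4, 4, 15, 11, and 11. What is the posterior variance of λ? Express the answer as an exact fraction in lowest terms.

22/125

Total count: 5 + 13 + 10 + 13 + 4 + 4 + 15 + 11 + 11 = 86.
Total exposure: 9 kilobases.
Conjugate update: add total count to the shape and total exposure to the rate, giving Gamma(110, 25).
Posterior variance = α'/β'² = 110/625 = 22/125.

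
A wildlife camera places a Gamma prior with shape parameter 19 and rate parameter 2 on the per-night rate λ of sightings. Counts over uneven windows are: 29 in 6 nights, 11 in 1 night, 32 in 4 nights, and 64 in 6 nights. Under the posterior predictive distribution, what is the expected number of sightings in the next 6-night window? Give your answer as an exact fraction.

Total count: 29 + 11 + 32 + 64 = 136.
Total exposure: 6 + 1 + 4 + 6 = 17 nights.
Gamma(α, β) with Poisson data over total exposure Σt gives posterior Gamma(α+Σx, β+Σt) = Gamma(155, 19).
Predictive mean over a 6-night window = T·E[λ|data] = 6·155/19 = 930/19.

930/19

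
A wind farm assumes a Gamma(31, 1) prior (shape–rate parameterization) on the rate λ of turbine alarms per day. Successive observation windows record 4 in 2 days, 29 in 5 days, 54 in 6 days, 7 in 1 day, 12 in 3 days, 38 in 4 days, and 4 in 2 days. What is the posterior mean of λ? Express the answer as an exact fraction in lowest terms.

Total count: 4 + 29 + 54 + 7 + 12 + 38 + 4 = 148.
Total exposure: 2 + 5 + 6 + 1 + 3 + 4 + 2 = 23 days.
Conjugate update: add total count to the shape and total exposure to the rate, giving Gamma(179, 24).
Posterior mean = α'/β' = 179/24.

179/24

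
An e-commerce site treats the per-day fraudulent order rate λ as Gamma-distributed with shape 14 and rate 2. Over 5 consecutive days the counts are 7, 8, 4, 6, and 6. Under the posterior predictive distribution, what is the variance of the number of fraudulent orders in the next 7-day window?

Total count: 7 + 8 + 4 + 6 + 6 = 31.
Total exposure: 5 days.
Gamma(α, β) with Poisson data over total exposure Σt gives posterior Gamma(α+Σx, β+Σt) = Gamma(45, 7).
The posterior predictive for a window of length T is Negative Binomial with variance T·α'·(β'+T)/β'² = 7·45·14/49 = 90.

90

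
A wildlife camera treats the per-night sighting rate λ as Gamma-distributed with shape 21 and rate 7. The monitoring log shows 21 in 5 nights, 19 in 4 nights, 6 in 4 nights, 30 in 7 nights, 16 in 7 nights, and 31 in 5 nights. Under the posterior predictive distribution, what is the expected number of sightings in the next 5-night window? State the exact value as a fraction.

Total count: 21 + 19 + 6 + 30 + 16 + 31 = 123.
Total exposure: 5 + 4 + 4 + 7 + 7 + 5 = 32 nights.
Conjugate update: add total count to the shape and total exposure to the rate, giving Gamma(144, 39).
Predictive mean over a 5-night window = T·E[λ|data] = 5·144/39 = 240/13.

240/13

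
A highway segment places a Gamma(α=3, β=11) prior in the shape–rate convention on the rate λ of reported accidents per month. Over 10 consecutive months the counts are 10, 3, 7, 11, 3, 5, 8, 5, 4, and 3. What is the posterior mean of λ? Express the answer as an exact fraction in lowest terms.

62/21

Total count: 10 + 3 + 7 + 11 + 3 + 5 + 8 + 5 + 4 + 3 = 59.
Total exposure: 10 months.
Conjugate update: add total count to the shape and total exposure to the rate, giving Gamma(62, 21).
Posterior mean = α'/β' = 62/21.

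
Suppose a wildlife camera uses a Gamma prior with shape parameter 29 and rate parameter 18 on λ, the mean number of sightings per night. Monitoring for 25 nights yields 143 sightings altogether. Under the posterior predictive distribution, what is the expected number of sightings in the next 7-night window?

28

Total count 143 over total exposure 25 nights.
Gamma(α, β) with Poisson data over total exposure Σt gives posterior Gamma(α+Σx, β+Σt) = Gamma(172, 43).
Predictive mean over a 7-night window = T·E[λ|data] = 7·172/43 = 28.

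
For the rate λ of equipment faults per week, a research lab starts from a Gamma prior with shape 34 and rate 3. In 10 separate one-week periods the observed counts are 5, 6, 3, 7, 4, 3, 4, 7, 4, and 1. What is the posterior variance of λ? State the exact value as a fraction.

Total count: 5 + 6 + 3 + 7 + 4 + 3 + 4 + 7 + 4 + 1 = 44.
Total exposure: 10 weeks.
By Gamma–Poisson conjugacy, the posterior is Gamma(α + Σx, β + Σt) = Gamma(34 + 44, 3 + 10) = Gamma(78, 13).
Posterior variance = α'/β'² = 78/169 = 6/13.

6/13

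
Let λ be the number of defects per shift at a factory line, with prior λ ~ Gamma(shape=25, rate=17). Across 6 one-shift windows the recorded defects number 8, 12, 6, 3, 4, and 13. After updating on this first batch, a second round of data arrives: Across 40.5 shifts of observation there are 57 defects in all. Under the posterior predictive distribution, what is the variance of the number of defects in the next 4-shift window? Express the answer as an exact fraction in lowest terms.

138240/16129

Total count: 8 + 12 + 6 + 3 + 4 + 13 = 46.
Total exposure: 6 shifts.
After the first batch: Gamma(25 + 46, 17 + 6) = Gamma(71, 23).
Total count 57 over total exposure 40.5 shifts.
After the second batch: Gamma(71 + 57, 23 + 40.5) = Gamma(128, 127/2).
The posterior predictive for a window of length T is Negative Binomial with variance T·α'·(β'+T)/β'² = 4·128·(135/2)/(16129/4) = 138240/16129.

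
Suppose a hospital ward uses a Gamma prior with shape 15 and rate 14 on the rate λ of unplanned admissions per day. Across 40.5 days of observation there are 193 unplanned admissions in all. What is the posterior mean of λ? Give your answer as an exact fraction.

416/109

Total count 193 over total exposure 40.5 days.
The Gamma prior is conjugate for the Poisson rate, so λ | data ~ Gamma(15+193, 14+40.5) = Gamma(208, 109/2).
Posterior mean = α'/β' = 208/(109/2) = 416/109.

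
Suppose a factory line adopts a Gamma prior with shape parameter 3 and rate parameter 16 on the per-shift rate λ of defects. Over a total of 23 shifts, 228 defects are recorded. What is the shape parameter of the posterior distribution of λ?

231

Total count 228 over total exposure 23 shifts.
Conjugate update: add total count to the shape and total exposure to the rate, giving Gamma(231, 39).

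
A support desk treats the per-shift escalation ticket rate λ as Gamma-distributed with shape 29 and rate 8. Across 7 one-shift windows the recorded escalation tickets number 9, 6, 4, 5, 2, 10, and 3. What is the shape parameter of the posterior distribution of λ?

68

Total count: 9 + 6 + 4 + 5 + 2 + 10 + 3 = 39.
Total exposure: 7 shifts.
By Gamma–Poisson conjugacy, the posterior is Gamma(α + Σx, β + Σt) = Gamma(29 + 39, 8 + 7) = Gamma(68, 15).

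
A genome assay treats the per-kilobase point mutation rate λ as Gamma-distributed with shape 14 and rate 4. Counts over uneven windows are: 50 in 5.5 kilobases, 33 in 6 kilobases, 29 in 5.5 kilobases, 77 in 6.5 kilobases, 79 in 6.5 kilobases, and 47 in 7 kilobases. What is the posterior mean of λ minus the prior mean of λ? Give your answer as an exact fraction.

Total count: 50 + 33 + 29 + 77 + 79 + 47 = 315.
Total exposure: 5.5 + 6 + 5.5 + 6.5 + 6.5 + 7 = 37 kilobases.
Conjugate update: add total count to the shape and total exposure to the rate, giving Gamma(329, 41).
Posterior mean = 329/41 = 329/41; prior mean = 14/4 = 7/2. Difference = 329/41 − 7/2 = 371/82.

371/82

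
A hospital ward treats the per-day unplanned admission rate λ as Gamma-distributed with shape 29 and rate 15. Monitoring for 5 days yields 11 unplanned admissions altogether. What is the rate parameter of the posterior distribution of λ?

20

Total count 11 over total exposure 5 days.
Posterior: α' = 29 + 11 = 40, β' = 15 + 5 = 20.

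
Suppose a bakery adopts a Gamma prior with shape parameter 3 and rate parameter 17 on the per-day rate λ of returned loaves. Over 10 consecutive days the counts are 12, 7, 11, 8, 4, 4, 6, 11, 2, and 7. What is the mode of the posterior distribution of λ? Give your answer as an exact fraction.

Total count: 12 + 7 + 11 + 8 + 4 + 4 + 6 + 11 + 2 + 7 = 72.
Total exposure: 10 days.
Conjugate update: add total count to the shape and total exposure to the rate, giving Gamma(75, 27).
Posterior mode = (α'−1)/β' = 74/27.

74/27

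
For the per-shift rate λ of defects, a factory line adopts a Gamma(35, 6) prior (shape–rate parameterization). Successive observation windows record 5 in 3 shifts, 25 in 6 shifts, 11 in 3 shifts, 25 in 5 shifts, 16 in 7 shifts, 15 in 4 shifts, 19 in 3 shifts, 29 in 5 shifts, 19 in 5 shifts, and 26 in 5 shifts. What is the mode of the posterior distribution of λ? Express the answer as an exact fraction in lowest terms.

56/13

Total count: 5 + 25 + 11 + 25 + 16 + 15 + 19 + 29 + 19 + 26 = 190.
Total exposure: 3 + 6 + 3 + 5 + 7 + 4 + 3 + 5 + 5 + 5 = 46 shifts.
Gamma(α, β) with Poisson data over total exposure Σt gives posterior Gamma(α+Σx, β+Σt) = Gamma(225, 52).
Posterior mode = (α'−1)/β' = 224/52 = 56/13.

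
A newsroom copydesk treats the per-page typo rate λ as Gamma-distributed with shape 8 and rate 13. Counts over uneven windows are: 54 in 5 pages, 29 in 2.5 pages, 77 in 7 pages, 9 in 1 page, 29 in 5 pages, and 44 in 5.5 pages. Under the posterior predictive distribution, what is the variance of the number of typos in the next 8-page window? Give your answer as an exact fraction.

Total count: 54 + 29 + 77 + 9 + 29 + 44 = 242.
Total exposure: 5 + 2.5 + 7 + 1 + 5 + 5.5 = 26 pages.
By Gamma–Poisson conjugacy, the posterior is Gamma(α + Σx, β + Σt) = Gamma(8 + 242, 13 + 26) = Gamma(250, 39).
The posterior predictive for a window of length T is Negative Binomial with variance T·α'·(β'+T)/β'² = 8·250·47/1521 = 94000/1521.

94000/1521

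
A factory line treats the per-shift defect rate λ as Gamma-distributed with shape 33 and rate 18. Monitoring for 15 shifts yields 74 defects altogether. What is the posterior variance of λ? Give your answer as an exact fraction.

107/1089

Total count 74 over total exposure 15 shifts.
Gamma(α, β) with Poisson data over total exposure Σt gives posterior Gamma(α+Σx, β+Σt) = Gamma(107, 33).
Posterior variance = α'/β'² = 107/1089.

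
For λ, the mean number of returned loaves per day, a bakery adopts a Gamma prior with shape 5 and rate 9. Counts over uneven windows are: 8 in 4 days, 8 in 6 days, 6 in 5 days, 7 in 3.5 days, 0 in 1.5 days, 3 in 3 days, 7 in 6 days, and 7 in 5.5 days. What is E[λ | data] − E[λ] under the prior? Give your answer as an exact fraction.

161/261

Total count: 8 + 8 + 6 + 7 + 0 + 3 + 7 + 7 = 46.
Total exposure: 4 + 6 + 5 + 3.5 + 1.5 + 3 + 6 + 5.5 = 34.5 days.
By Gamma–Poisson conjugacy, the posterior is Gamma(α + Σx, β + Σt) = Gamma(5 + 46, 9 + 34.5) = Gamma(51, 87/2).
Posterior mean = 51/(87/2) = 34/29; prior mean = 5/9 = 5/9. Difference = 34/29 − 5/9 = 161/261.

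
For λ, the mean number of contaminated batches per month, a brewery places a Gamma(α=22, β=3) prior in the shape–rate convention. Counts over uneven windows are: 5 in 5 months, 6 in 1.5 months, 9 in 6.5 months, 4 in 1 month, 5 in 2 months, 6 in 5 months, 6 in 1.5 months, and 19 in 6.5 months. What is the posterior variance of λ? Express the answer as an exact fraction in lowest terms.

41/512

Total count: 5 + 6 + 9 + 4 + 5 + 6 + 6 + 19 = 60.
Total exposure: 5 + 1.5 + 6.5 + 1 + 2 + 5 + 1.5 + 6.5 = 29 months.
The Gamma prior is conjugate for the Poisson rate, so λ | data ~ Gamma(22+60, 3+29) = Gamma(82, 32).
Posterior variance = α'/β'² = 82/1024 = 41/512.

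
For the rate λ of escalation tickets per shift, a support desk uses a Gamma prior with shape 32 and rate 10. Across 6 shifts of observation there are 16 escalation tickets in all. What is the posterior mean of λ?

Total count 16 over total exposure 6 shifts.
By Gamma–Poisson conjugacy, the posterior is Gamma(α + Σx, β + Σt) = Gamma(32 + 16, 10 + 6) = Gamma(48, 16).
Posterior mean = α'/β' = 48/16 = 3.

3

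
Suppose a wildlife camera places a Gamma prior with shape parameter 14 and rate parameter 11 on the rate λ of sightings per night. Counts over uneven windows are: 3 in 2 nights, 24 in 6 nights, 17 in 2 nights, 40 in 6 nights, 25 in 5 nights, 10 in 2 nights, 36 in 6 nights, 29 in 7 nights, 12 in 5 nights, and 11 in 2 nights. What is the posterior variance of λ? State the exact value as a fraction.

Total count: 3 + 24 + 17 + 40 + 25 + 10 + 36 + 29 + 12 + 11 = 207.
Total exposure: 2 + 6 + 2 + 6 + 5 + 2 + 6 + 7 + 5 + 2 = 43 nights.
Gamma(α, β) with Poisson data over total exposure Σt gives posterior Gamma(α+Σx, β+Σt) = Gamma(221, 54).
Posterior variance = α'/β'² = 221/2916.

221/2916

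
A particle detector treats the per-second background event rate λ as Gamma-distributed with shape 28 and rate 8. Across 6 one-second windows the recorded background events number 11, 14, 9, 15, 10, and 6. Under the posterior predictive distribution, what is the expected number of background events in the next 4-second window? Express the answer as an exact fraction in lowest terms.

186/7

Total count: 11 + 14 + 9 + 15 + 10 + 6 = 65.
Total exposure: 6 seconds.
Posterior: α' = 28 + 65 = 93, β' = 8 + 6 = 14.
Predictive mean over a 4-second window = T·E[λ|data] = 4·93/14 = 186/7.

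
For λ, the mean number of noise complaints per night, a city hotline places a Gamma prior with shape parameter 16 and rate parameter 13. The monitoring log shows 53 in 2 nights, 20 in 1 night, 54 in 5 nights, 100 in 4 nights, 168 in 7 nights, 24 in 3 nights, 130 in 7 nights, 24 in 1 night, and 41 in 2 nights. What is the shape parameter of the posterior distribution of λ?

630

Total count: 53 + 20 + 54 + 100 + 168 + 24 + 130 + 24 + 41 = 614.
Total exposure: 2 + 1 + 5 + 4 + 7 + 3 + 7 + 1 + 2 = 32 nights.
The Gamma prior is conjugate for the Poisson rate, so λ | data ~ Gamma(16+614, 13+32) = Gamma(630, 45).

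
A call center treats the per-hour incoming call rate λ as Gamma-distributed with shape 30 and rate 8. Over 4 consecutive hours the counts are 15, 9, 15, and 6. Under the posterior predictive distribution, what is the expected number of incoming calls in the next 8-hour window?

50

Total count: 15 + 9 + 15 + 6 = 45.
Total exposure: 4 hours.
Conjugate update: add total count to the shape and total exposure to the rate, giving Gamma(75, 12).
Predictive mean over an 8-hour window = T·E[λ|data] = 8·75/12 = 50.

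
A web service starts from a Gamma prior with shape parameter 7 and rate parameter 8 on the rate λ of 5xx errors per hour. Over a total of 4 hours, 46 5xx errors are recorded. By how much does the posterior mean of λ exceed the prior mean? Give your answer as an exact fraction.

Total count 46 over total exposure 4 hours.
Posterior: α' = 7 + 46 = 53, β' = 8 + 4 = 12.
Posterior mean = 53/12 = 53/12; prior mean = 7/8 = 7/8. Difference = 53/12 − 7/8 = 85/24.

85/24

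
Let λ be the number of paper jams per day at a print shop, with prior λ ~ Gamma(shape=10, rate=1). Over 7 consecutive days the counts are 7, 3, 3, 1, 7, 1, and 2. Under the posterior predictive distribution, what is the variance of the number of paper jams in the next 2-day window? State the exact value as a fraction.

85/8

Total count: 7 + 3 + 3 + 1 + 7 + 1 + 2 = 24.
Total exposure: 7 days.
By Gamma–Poisson conjugacy, the posterior is Gamma(α + Σx, β + Σt) = Gamma(10 + 24, 1 + 7) = Gamma(34, 8).
The posterior predictive for a window of length T is Negative Binomial with variance T·α'·(β'+T)/β'² = 2·34·10/64 = 85/8.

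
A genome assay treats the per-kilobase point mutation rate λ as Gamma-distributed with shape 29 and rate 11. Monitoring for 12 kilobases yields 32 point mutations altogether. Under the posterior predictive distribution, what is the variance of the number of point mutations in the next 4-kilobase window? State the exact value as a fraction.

Total count 32 over total exposure 12 kilobases.
Gamma(α, β) with Poisson data over total exposure Σt gives posterior Gamma(α+Σx, β+Σt) = Gamma(61, 23).
The posterior predictive for a window of length T is Negative Binomial with variance T·α'·(β'+T)/β'² = 4·61·27/529 = 6588/529.

6588/529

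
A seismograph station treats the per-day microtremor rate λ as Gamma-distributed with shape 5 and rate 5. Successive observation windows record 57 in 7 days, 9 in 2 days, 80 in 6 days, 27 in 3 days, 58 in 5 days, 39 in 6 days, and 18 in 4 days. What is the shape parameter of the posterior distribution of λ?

293

Total count: 57 + 9 + 80 + 27 + 58 + 39 + 18 = 288.
Total exposure: 7 + 2 + 6 + 3 + 5 + 6 + 4 = 33 days.
By Gamma–Poisson conjugacy, the posterior is Gamma(α + Σx, β + Σt) = Gamma(5 + 288, 5 + 33) = Gamma(293, 38).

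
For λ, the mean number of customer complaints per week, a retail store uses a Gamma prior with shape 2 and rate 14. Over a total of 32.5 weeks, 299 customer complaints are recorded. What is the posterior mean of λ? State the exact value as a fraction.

Total count 299 over total exposure 32.5 weeks.
The Gamma prior is conjugate for the Poisson rate, so λ | data ~ Gamma(2+299, 14+32.5) = Gamma(301, 93/2).
Posterior mean = α'/β' = 301/(93/2) = 602/93.

602/93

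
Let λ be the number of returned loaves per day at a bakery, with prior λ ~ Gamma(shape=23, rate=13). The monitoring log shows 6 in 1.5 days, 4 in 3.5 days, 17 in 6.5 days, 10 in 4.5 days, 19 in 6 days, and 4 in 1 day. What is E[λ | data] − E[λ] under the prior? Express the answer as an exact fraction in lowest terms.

251/468

Total count: 6 + 4 + 17 + 10 + 19 + 4 = 60.
Total exposure: 1.5 + 3.5 + 6.5 + 4.5 + 6 + 1 = 23 days.
The Gamma prior is conjugate for the Poisson rate, so λ | data ~ Gamma(23+60, 13+23) = Gamma(83, 36).
Posterior mean = 83/36 = 83/36; prior mean = 23/13 = 23/13. Difference = 83/36 − 23/13 = 251/468.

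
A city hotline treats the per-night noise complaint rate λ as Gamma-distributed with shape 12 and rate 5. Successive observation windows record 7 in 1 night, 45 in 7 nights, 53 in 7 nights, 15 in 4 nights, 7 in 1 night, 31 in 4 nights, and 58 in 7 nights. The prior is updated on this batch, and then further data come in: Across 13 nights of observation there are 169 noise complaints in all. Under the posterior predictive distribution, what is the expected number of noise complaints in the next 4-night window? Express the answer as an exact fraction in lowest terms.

Total count: 7 + 45 + 53 + 15 + 7 + 31 + 58 = 216.
Total exposure: 1 + 7 + 7 + 4 + 1 + 4 + 7 = 31 nights.
After the first batch: Gamma(12 + 216, 5 + 31) = Gamma(228, 36).
Total count 169 over total exposure 13 nights.
After the second batch: Gamma(228 + 169, 36 + 13) = Gamma(397, 49).
Predictive mean over a 4-night window = T·E[λ|data] = 4·397/49 = 1588/49.

1588/49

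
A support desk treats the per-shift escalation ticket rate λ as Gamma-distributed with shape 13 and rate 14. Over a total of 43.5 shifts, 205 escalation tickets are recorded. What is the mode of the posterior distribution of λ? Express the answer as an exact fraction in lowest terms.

434/115

Total count 205 over total exposure 43.5 shifts.
Conjugate update: add total count to the shape and total exposure to the rate, giving Gamma(218, 115/2).
Posterior mode = (α'−1)/β' = 217/(115/2) = 434/115.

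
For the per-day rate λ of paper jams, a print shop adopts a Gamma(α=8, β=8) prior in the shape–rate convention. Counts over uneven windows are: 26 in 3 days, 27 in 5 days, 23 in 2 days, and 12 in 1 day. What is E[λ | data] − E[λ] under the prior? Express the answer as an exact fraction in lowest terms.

77/19

Total count: 26 + 27 + 23 + 12 = 88.
Total exposure: 3 + 5 + 2 + 1 = 11 days.
By Gamma–Poisson conjugacy, the posterior is Gamma(α + Σx, β + Σt) = Gamma(8 + 88, 8 + 11) = Gamma(96, 19).
Posterior mean = 96/19 = 96/19; prior mean = 8/8 = 1. Difference = 96/19 − 1 = 77/19.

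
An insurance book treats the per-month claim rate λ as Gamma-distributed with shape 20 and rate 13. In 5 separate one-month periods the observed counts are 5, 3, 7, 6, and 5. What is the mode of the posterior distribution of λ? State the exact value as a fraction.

Total count: 5 + 3 + 7 + 6 + 5 = 26.
Total exposure: 5 months.
Gamma(α, β) with Poisson data over total exposure Σt gives posterior Gamma(α+Σx, β+Σt) = Gamma(46, 18).
Posterior mode = (α'−1)/β' = 45/18 = 5/2.

5/2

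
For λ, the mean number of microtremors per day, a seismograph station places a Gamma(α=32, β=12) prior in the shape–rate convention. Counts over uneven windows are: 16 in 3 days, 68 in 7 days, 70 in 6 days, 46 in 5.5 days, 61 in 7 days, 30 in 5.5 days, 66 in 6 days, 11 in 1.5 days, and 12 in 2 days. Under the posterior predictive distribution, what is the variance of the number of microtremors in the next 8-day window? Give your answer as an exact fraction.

Total count: 16 + 68 + 70 + 46 + 61 + 30 + 66 + 11 + 12 = 380.
Total exposure: 3 + 7 + 6 + 5.5 + 7 + 5.5 + 6 + 1.5 + 2 = 43.5 days.
Conjugate update: add total count to the shape and total exposure to the rate, giving Gamma(412, 111/2).
The posterior predictive for a window of length T is Negative Binomial with variance T·α'·(β'+T)/β'² = 8·412·(127/2)/(12321/4) = 837184/12321.

837184/12321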